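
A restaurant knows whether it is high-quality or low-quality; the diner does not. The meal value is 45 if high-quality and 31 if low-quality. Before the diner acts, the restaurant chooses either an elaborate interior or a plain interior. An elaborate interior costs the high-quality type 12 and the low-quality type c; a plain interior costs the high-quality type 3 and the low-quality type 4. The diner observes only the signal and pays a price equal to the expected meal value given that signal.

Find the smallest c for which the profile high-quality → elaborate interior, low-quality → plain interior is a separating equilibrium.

18

Under separation: elaborate interior → high-quality (pays 45); plain interior → low-quality (pays 31).
High-quality: 45 − 12 = 33 ≥ 31 − 3 = 28. Holds regardless of c. ✓
Low-quality: 31 − 4 ≥ 45 − c, so c ≥ 45 − 27 = 18.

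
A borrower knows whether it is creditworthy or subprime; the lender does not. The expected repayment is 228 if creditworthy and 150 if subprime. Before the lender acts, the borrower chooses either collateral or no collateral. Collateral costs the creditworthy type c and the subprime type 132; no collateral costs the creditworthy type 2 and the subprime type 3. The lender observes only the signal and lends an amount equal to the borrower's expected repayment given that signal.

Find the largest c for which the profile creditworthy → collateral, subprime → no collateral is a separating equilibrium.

80

Under separation: collateral → creditworthy (pays 228); no collateral → subprime (pays 150).
Subprime: 150 − 3 = 147 ≥ 228 − 132 = 96. Holds regardless of c. ✓
Creditworthy: 228 − c ≥ 150 − 2, so c ≤ 228 − 148 = 80.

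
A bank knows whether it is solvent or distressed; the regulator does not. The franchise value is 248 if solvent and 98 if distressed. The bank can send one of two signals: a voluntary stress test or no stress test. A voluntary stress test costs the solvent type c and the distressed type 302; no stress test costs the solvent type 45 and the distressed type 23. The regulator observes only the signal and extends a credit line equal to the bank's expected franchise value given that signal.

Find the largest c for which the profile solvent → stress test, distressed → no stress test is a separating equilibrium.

Under separation: stress test → solvent (pays 248); no stress test → distressed (pays 98).
Distressed: 98 − 23 = 75 ≥ 248 − 302 = -54. Holds regardless of c. ✓
Solvent: 248 − c ≥ 98 − 45, so c ≤ 248 − 53 = 195.

195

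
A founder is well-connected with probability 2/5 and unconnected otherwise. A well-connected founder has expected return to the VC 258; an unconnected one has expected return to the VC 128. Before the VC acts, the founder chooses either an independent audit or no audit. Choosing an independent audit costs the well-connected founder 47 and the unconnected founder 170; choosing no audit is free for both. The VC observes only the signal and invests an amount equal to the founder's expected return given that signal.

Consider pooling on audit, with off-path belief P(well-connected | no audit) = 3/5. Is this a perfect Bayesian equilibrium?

On the equilibrium path (audit) the VC holds the prior 2/5 and pays 2/5·258 + 3/5·128 = 180. Off-path (no audit) belief 3/5 gives 3/5·258 + 2/5·128 = 206.
Well-connected: audit gives 180 − 47 = 133; no audit gives 206 − 0 = 206. Deviates. ✗
Unconnected: audit gives 180 − 170 = 10; no audit gives 206 − 0 = 206. Deviates. ✗

No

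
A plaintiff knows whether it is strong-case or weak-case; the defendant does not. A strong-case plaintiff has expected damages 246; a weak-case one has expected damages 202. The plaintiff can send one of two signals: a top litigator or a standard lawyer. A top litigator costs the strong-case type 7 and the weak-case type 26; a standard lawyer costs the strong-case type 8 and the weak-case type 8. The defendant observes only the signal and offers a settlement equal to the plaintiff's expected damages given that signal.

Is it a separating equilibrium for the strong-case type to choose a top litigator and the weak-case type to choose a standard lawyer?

If types separate, top litigator earns payment 246 and standard lawyer earns 202.
Strong-case: top litigator gives 246 − 7 = 239; standard lawyer gives 202 − 8 = 194. No deviation. ✓
Weak-case: standard lawyer gives 202 − 8 = 194; top litigator gives 246 − 26 = 220. Would deviate. ✗

No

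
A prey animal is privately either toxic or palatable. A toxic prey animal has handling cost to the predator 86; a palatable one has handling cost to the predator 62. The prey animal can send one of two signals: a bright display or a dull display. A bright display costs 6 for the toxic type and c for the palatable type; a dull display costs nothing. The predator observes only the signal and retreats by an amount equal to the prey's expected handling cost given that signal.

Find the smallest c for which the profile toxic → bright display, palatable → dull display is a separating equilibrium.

Under separation: bright display → toxic (pays 86); dull display → palatable (pays 62).
Toxic: 86 − 6 = 80 ≥ 62 − 0 = 62. Holds regardless of c. ✓
Palatable: 62 − 0 ≥ 86 − c, so c ≥ 86 − 62 = 24.

24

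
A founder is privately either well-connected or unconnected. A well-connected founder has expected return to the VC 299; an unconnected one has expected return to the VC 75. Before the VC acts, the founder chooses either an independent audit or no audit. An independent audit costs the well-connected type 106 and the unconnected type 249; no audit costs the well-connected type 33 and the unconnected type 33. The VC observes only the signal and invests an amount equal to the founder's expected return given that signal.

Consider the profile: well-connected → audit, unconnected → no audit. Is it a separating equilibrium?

No

If types separate, audit earns payment 299 and no audit earns 75.
Well-connected: audit gives 299 − 106 = 193; no audit gives 75 − 33 = 42. No deviation. ✓
Unconnected: no audit gives 75 − 33 = 42; audit gives 299 − 249 = 50. Would deviate. ✗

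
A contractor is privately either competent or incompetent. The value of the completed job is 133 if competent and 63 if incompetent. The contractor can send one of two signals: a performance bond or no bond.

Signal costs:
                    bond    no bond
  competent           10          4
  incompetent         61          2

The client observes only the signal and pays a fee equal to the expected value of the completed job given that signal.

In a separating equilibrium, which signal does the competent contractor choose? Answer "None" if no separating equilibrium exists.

Try competent → bond, incompetent → no bond:
  Under separation the client infers type exactly: bond → competent (pays 133), no bond → incompetent (pays 63).
  Competent: bond gives 133 − 10 = 123; no bond gives 63 − 4 = 59. No deviation. ✓
  Incompetent: no bond gives 63 − 2 = 61; bond gives 133 − 61 = 72. Would deviate. ✗
Try competent → no bond, incompetent → bond:
  Under separation the client infers type exactly: no bond → competent (pays 133), bond → incompetent (pays 63).
  Competent: no bond gives 133 − 4 = 129; bond gives 63 − 10 = 53. No deviation. ✓
  Incompetent: bond gives 63 − 61 = 2; no bond gives 133 − 2 = 131. Would deviate. ✗
Neither assignment is incentive-compatible.

None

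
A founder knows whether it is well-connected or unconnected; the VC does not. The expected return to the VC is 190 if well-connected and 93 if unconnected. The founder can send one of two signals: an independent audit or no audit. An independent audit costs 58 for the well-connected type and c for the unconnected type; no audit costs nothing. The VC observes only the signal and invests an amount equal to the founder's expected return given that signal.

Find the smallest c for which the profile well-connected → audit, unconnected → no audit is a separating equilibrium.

97

Under separation: audit → well-connected (pays 190); no audit → unconnected (pays 93).
Well-connected: 190 − 58 = 132 ≥ 93 − 0 = 93. Holds regardless of c. ✓
Unconnected: 93 − 0 ≥ 190 − c, so c ≥ 190 − 93 = 97.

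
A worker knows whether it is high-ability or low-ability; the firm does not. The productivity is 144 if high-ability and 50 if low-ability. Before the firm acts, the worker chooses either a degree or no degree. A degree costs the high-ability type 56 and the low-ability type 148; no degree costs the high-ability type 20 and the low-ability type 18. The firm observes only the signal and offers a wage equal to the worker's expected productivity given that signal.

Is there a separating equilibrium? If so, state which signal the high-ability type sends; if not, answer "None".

Try high-ability → degree, low-ability → no degree:
  If types separate, degree earns payment 144 and no degree earns 50.
  High-ability: degree gives 144 − 56 = 88; no degree gives 50 − 20 = 30. No deviation. ✓
  Low-ability: no degree gives 50 − 18 = 32; degree gives 144 − 148 = -4. No deviation. ✓
Both hold — the high-ability type sends degree.

degree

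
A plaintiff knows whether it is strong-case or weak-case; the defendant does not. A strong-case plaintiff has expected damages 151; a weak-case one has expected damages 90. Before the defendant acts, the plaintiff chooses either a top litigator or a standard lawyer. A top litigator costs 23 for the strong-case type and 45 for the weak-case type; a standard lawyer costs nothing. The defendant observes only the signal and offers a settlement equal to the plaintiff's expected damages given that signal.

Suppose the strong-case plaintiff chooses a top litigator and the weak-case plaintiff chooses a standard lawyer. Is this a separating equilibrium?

Under separation the defendant infers type exactly: top litigator → strong-case (pays 151), standard lawyer → weak-case (pays 90).
Strong-case: top litigator gives 151 − 23 = 128; standard lawyer gives 90 − 0 = 90. No deviation. ✓
Weak-case: standard lawyer gives 90 − 0 = 90; top litigator gives 151 − 45 = 106. Would deviate. ✗

No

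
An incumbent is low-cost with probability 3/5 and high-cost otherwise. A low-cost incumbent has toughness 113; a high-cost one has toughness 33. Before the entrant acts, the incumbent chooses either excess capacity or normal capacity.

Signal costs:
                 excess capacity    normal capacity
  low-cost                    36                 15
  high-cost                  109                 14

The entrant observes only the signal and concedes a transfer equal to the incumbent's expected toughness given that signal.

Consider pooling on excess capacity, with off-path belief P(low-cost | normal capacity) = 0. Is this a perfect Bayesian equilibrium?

No

At the pooled signal (excess capacity) the entrant holds the prior 3/5 and pays 3/5·113 + 2/5·33 = 81. Off-path (normal capacity) belief 0 gives 0·113 + 1·33 = 33.
Low-cost: excess capacity gives 81 − 36 = 45; normal capacity gives 33 − 15 = 18. Stays. ✓
High-cost: excess capacity gives 81 − 109 = -28; normal capacity gives 33 − 14 = 19. Deviates. ✗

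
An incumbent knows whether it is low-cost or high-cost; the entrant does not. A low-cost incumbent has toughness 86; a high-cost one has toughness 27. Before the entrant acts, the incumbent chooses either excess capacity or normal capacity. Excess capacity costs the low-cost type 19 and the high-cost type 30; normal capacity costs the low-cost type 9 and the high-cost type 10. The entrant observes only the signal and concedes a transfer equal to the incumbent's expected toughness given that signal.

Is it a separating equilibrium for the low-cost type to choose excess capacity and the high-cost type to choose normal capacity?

No

If types separate, excess capacity earns payment 86 and normal capacity earns 27.
Low-cost: excess capacity gives 86 − 19 = 67; normal capacity gives 27 − 9 = 18. No deviation. ✓
High-cost: normal capacity gives 27 − 10 = 17; excess capacity gives 86 − 30 = 56. Would deviate. ✗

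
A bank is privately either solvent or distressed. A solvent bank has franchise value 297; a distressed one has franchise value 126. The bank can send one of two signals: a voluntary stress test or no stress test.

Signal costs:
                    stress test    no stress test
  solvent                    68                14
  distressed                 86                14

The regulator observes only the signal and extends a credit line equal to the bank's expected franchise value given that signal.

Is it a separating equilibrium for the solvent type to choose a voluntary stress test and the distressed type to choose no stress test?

If types separate, stress test earns payment 297 and no stress test earns 126.
Solvent: stress test gives 297 − 68 = 229; no stress test gives 126 − 14 = 112. No deviation. ✓
Distressed: no stress test gives 126 − 14 = 112; stress test gives 297 − 86 = 211. Would deviate. ✗

No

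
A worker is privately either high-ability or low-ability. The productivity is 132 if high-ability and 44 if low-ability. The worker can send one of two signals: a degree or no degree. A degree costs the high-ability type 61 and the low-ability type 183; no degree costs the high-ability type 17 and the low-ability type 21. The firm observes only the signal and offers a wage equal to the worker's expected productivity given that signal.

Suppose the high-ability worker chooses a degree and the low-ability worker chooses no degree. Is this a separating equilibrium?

Yes

Under separation the firm infers type exactly: degree → high-ability (pays 132), no degree → low-ability (pays 44).
High-ability: degree gives 132 − 61 = 71; no degree gives 44 − 17 = 27. No deviation. ✓
Low-ability: no degree gives 44 − 21 = 23; degree gives 132 − 183 = -51. No deviation. ✓
Neither type gains from mimicking the other.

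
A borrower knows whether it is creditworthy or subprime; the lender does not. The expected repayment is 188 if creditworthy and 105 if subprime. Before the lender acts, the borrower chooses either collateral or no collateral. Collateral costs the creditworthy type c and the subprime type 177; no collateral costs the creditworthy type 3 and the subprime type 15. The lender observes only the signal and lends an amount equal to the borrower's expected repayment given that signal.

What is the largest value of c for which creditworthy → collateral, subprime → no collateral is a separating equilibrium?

Under separation: collateral → creditworthy (pays 188); no collateral → subprime (pays 105).
Subprime: 105 − 15 = 90 ≥ 188 − 177 = 11. Holds regardless of c. ✓
Creditworthy: 188 − c ≥ 105 − 3, so c ≤ 188 − 102 = 86.

86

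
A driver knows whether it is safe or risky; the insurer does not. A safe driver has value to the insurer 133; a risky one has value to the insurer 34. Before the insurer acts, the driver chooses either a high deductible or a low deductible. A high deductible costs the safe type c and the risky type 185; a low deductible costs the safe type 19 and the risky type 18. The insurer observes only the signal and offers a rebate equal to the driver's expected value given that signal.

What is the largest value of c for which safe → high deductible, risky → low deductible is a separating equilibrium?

118

Under separation: high deductible → safe (pays 133); low deductible → risky (pays 34).
Risky: 34 − 18 = 16 ≥ 133 − 185 = -52. Holds regardless of c. ✓
Safe: 133 − c ≥ 34 − 19, so c ≤ 133 − 15 = 118.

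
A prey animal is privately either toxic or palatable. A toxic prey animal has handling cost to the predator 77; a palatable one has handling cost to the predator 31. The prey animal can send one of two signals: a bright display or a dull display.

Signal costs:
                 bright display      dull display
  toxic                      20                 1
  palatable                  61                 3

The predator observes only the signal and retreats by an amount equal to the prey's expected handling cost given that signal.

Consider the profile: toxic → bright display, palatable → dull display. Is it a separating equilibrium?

Under separation the predator infers type exactly: bright display → toxic (pays 77), dull display → palatable (pays 31).
Toxic: bright display gives 77 − 20 = 57; dull display gives 31 − 1 = 30. No deviation. ✓
Palatable: dull display gives 31 − 3 = 28; bright display gives 77 − 61 = 16. No deviation. ✓
Neither type gains from mimicking the other.

Yes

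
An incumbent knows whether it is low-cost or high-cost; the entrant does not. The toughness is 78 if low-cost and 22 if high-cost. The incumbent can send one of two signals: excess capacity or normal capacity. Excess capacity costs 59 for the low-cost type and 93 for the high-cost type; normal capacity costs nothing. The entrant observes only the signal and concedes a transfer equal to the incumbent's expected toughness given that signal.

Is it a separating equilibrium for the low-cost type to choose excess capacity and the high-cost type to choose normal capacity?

If types separate, excess capacity earns payment 78 and normal capacity earns 22.
Low-cost: excess capacity gives 78 − 59 = 19; normal capacity gives 22 − 0 = 22. Would deviate. ✗
High-cost: normal capacity gives 22 − 0 = 22; excess capacity gives 78 − 93 = -15. No deviation. ✓

No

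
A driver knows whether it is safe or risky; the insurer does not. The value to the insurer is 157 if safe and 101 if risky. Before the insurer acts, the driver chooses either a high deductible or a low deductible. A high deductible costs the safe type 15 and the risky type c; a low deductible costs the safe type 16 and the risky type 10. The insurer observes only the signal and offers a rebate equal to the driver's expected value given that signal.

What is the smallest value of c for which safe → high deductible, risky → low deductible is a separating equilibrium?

66

Under separation: high deductible → safe (pays 157); low deductible → risky (pays 101).
Safe: 157 − 15 = 142 ≥ 101 − 16 = 85. Holds regardless of c. ✓
Risky: 101 − 10 ≥ 157 − c, so c ≥ 157 − 91 = 66.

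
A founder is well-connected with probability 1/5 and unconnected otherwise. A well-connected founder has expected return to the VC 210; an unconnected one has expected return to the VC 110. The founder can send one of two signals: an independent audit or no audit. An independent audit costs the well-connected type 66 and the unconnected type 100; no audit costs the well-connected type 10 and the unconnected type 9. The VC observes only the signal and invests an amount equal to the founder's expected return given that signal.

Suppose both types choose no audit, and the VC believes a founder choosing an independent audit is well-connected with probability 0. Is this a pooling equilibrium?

At the pooled signal (no audit) the VC holds the prior 1/5 and pays 1/5·210 + 4/5·110 = 130. Off-path (audit) belief 0 gives 0·210 + 1·110 = 110.
Well-connected: no audit gives 130 − 10 = 120; audit gives 110 − 66 = 44. Stays. ✓
Unconnected: no audit gives 130 − 9 = 121; audit gives 110 − 100 = 10. Stays. ✓

Yes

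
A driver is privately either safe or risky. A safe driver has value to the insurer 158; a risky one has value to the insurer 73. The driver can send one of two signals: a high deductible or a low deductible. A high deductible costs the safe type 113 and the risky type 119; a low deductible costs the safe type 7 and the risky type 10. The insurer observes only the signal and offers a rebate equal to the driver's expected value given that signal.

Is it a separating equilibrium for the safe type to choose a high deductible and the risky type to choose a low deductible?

No

Under separation the insurer infers type exactly: high deductible → safe (pays 158), low deductible → risky (pays 73).
Safe: high deductible gives 158 − 113 = 45; low deductible gives 73 − 7 = 66. Would deviate. ✗
Risky: low deductible gives 73 − 10 = 63; high deductible gives 158 − 119 = 39. No deviation. ✓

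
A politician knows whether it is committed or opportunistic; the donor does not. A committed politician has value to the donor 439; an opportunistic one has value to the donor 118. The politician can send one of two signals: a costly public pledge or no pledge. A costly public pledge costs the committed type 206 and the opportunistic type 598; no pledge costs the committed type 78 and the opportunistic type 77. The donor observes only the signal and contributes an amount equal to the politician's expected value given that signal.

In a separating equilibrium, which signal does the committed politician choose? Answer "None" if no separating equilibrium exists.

Try committed → pledge, opportunistic → no pledge:
  If types separate, pledge earns payment 439 and no pledge earns 118.
  Committed: pledge gives 439 − 206 = 233; no pledge gives 118 − 78 = 40. No deviation. ✓
  Opportunistic: no pledge gives 118 − 77 = 41; pledge gives 439 − 598 = -159. No deviation. ✓
Both hold — the committed type sends pledge.

pledge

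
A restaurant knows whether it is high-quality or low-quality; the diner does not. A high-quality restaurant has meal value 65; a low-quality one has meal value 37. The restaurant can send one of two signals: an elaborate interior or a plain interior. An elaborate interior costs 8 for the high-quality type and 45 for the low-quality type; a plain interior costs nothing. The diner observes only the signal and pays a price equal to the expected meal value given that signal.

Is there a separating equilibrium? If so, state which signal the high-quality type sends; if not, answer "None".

Try high-quality → elaborate interior, low-quality → plain interior:
  Under separation the diner infers type exactly: elaborate interior → high-quality (pays 65), plain interior → low-quality (pays 37).
  High-quality: elaborate interior gives 65 − 8 = 57; plain interior gives 37 − 0 = 37. No deviation. ✓
  Low-quality: plain interior gives 37 − 0 = 37; elaborate interior gives 65 − 45 = 20. No deviation. ✓
Both hold — the high-quality type sends elaborate interior.

elaborate interior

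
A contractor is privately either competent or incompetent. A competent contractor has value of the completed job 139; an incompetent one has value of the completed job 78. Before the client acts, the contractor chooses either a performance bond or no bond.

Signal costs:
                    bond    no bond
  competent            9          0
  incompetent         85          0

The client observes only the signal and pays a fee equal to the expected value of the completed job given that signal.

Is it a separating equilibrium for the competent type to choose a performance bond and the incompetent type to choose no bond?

Yes

If types separate, bond earns payment 139 and no bond earns 78.
Competent: bond gives 139 − 9 = 130; no bond gives 78 − 0 = 78. No deviation. ✓
Incompetent: no bond gives 78 − 0 = 78; bond gives 139 − 85 = 54. No deviation. ✓
Both incentive constraints hold.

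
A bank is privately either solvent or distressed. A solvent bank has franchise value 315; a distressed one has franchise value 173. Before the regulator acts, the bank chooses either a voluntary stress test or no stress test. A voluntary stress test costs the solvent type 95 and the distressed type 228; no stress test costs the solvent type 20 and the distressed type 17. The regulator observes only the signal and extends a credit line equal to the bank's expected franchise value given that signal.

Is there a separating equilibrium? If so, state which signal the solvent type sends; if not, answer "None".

Try solvent → stress test, distressed → no stress test:
  If types separate, stress test earns payment 315 and no stress test earns 173.
  Solvent: stress test gives 315 − 95 = 220; no stress test gives 173 − 20 = 153. No deviation. ✓
  Distressed: no stress test gives 173 − 17 = 156; stress test gives 315 − 228 = 87. No deviation. ✓
Both hold — the solvent type sends stress test.

stress test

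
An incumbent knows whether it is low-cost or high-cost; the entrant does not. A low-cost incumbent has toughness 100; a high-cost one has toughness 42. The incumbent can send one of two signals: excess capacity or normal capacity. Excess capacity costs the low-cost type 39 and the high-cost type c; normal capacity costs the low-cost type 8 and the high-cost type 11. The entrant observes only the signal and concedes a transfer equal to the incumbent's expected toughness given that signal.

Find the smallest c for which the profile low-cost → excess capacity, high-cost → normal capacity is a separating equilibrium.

69

Under separation: excess capacity → low-cost (pays 100); normal capacity → high-cost (pays 42).
Low-cost: 100 − 39 = 61 ≥ 42 − 8 = 34. Holds regardless of c. ✓
High-cost: 42 − 11 ≥ 100 − c, so c ≥ 100 − 31 = 69.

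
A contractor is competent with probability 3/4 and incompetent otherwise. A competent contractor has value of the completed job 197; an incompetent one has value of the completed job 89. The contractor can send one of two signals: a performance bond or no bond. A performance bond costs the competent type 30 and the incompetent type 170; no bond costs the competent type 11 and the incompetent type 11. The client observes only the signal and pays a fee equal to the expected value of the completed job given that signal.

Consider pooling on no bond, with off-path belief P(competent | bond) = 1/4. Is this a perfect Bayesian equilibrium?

Yes

At the pooled signal (no bond) the client holds the prior 3/4 and pays 3/4·197 + 1/4·89 = 170. Off-path (bond) belief 1/4 gives 1/4·197 + 3/4·89 = 116.
Competent: no bond gives 170 − 11 = 159; bond gives 116 − 30 = 86. Stays. ✓
Incompetent: no bond gives 170 − 11 = 159; bond gives 116 − 170 = -54. Stays. ✓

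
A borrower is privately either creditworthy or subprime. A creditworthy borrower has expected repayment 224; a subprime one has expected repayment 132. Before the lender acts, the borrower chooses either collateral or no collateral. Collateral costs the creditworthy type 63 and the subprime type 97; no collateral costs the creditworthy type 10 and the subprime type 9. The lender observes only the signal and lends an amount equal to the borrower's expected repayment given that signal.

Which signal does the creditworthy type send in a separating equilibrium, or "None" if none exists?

Try creditworthy → collateral, subprime → no collateral:
  If types separate, collateral earns payment 224 and no collateral earns 132.
  Creditworthy: collateral gives 224 − 63 = 161; no collateral gives 132 − 10 = 122. No deviation. ✓
  Subprime: no collateral gives 132 − 9 = 123; collateral gives 224 − 97 = 127. Would deviate. ✗
Try creditworthy → no collateral, subprime → collateral:
  If types separate, no collateral earns payment 224 and collateral earns 132.
  Creditworthy: no collateral gives 224 − 10 = 214; collateral gives 132 − 63 = 69. No deviation. ✓
  Subprime: collateral gives 132 − 97 = 35; no collateral gives 224 − 9 = 215. Would deviate. ✗
Neither assignment is incentive-compatible.

None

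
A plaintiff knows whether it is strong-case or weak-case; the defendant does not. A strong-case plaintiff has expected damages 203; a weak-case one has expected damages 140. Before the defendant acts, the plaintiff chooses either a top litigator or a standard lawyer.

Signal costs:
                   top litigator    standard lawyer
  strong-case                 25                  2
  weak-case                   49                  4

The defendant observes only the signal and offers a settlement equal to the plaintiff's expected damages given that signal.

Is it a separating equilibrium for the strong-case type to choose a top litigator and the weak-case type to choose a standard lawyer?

No

If types separate, top litigator earns payment 203 and standard lawyer earns 140.
Strong-case: top litigator gives 203 − 25 = 178; standard lawyer gives 140 − 2 = 138. No deviation. ✓
Weak-case: standard lawyer gives 140 − 4 = 136; top litigator gives 203 − 49 = 154. Would deviate. ✗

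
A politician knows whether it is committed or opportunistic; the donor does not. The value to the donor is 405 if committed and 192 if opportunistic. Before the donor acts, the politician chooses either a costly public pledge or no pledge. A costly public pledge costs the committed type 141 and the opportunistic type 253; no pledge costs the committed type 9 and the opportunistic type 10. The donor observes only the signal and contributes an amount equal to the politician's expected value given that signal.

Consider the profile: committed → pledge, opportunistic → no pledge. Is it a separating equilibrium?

Yes

Under separation the donor infers type exactly: pledge → committed (pays 405), no pledge → opportunistic (pays 192).
Committed: pledge gives 405 − 141 = 264; no pledge gives 192 − 9 = 183. No deviation. ✓
Opportunistic: no pledge gives 192 − 10 = 182; pledge gives 405 − 253 = 152. No deviation. ✓
Both incentive constraints hold.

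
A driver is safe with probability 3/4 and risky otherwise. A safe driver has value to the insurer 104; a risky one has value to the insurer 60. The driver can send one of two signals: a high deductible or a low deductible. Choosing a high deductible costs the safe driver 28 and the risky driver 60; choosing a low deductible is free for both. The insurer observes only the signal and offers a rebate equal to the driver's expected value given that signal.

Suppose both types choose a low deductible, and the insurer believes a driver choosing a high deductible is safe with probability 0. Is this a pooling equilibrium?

At the pooled signal (low deductible) the insurer holds the prior 3/4 and pays 3/4·104 + 1/4·60 = 93. Off-path (high deductible) belief 0 gives 0·104 + 1·60 = 60.
Safe: low deductible gives 93 − 0 = 93; high deductible gives 60 − 28 = 32. Stays. ✓
Risky: low deductible gives 93 − 0 = 93; high deductible gives 60 − 60 = 0. Stays. ✓

Yes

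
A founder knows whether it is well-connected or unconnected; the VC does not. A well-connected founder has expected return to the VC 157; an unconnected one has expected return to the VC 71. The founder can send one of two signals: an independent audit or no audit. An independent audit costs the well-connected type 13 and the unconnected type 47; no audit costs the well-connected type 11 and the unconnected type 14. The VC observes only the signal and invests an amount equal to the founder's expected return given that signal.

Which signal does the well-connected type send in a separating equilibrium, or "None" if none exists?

Try well-connected → audit, unconnected → no audit:
  If types separate, audit earns payment 157 and no audit earns 71.
  Well-connected: audit gives 157 − 13 = 144; no audit gives 71 − 11 = 60. No deviation. ✓
  Unconnected: no audit gives 71 − 14 = 57; audit gives 157 − 47 = 110. Would deviate. ✗
Try well-connected → no audit, unconnected → audit:
  If types separate, no audit earns payment 157 and audit earns 71.
  Well-connected: no audit gives 157 − 11 = 146; audit gives 71 − 13 = 58. No deviation. ✓
  Unconnected: audit gives 71 − 47 = 24; no audit gives 157 − 14 = 143. Would deviate. ✗
Neither assignment is incentive-compatible.

None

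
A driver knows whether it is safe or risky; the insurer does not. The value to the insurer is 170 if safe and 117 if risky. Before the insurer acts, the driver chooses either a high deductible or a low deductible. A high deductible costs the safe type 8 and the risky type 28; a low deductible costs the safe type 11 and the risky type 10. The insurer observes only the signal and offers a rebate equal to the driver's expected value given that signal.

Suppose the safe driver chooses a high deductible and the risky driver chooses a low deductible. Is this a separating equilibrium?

No

Under separation the insurer infers type exactly: high deductible → safe (pays 170), low deductible → risky (pays 117).
Safe: high deductible gives 170 − 8 = 162; low deductible gives 117 − 11 = 106. No deviation. ✓
Risky: low deductible gives 117 − 10 = 107; high deductible gives 170 − 28 = 142. Would deviate. ✗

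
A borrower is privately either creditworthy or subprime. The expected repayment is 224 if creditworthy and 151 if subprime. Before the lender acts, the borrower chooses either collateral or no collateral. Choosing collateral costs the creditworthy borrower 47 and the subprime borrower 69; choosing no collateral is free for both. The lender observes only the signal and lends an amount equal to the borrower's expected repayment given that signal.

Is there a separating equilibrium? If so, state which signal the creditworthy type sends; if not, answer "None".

None

Try creditworthy → collateral, subprime → no collateral:
  If types separate, collateral earns payment 224 and no collateral earns 151.
  Creditworthy: collateral gives 224 − 47 = 177; no collateral gives 151 − 0 = 151. No deviation. ✓
  Subprime: no collateral gives 151 − 0 = 151; collateral gives 224 − 69 = 155. Would deviate. ✗
Try creditworthy → no collateral, subprime → collateral:
  If types separate, no collateral earns payment 224 and collateral earns 151.
  Creditworthy: no collateral gives 224 − 0 = 224; collateral gives 151 − 47 = 104. No deviation. ✓
  Subprime: collateral gives 151 − 69 = 82; no collateral gives 224 − 0 = 224. Would deviate. ✗
Neither assignment is incentive-compatible.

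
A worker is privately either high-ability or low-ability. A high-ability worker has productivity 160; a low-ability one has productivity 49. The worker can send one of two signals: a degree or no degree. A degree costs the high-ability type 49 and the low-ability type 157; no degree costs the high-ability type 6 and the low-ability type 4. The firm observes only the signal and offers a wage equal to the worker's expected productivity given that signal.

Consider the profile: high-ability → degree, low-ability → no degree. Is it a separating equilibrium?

Yes

Under separation the firm infers type exactly: degree → high-ability (pays 160), no degree → low-ability (pays 49).
High-ability: degree gives 160 − 49 = 111; no degree gives 49 − 6 = 43. No deviation. ✓
Low-ability: no degree gives 49 − 4 = 45; degree gives 160 − 157 = 3. No deviation. ✓
Both incentive constraints hold.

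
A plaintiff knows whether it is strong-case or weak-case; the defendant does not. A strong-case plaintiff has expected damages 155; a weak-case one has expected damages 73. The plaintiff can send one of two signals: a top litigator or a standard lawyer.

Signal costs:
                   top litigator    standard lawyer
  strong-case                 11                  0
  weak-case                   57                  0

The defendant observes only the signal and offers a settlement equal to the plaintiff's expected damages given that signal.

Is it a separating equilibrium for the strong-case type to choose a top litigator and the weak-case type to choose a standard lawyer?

If types separate, top litigator earns payment 155 and standard lawyer earns 73.
Strong-case: top litigator gives 155 − 11 = 144; standard lawyer gives 73 − 0 = 73. No deviation. ✓
Weak-case: standard lawyer gives 73 − 0 = 73; top litigator gives 155 − 57 = 98. Would deviate. ✗

No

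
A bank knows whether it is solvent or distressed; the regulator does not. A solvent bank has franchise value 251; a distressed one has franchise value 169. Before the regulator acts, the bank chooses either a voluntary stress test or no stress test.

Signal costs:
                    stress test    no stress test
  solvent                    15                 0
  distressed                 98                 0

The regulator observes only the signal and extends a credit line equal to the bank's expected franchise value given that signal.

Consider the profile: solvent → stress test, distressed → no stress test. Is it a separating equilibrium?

Yes

Under separation the regulator infers type exactly: stress test → solvent (pays 251), no stress test → distressed (pays 169).
Solvent: stress test gives 251 − 15 = 236; no stress test gives 169 − 0 = 169. No deviation. ✓
Distressed: no stress test gives 169 − 0 = 169; stress test gives 251 − 98 = 153. No deviation. ✓
Neither type gains from mimicking the other.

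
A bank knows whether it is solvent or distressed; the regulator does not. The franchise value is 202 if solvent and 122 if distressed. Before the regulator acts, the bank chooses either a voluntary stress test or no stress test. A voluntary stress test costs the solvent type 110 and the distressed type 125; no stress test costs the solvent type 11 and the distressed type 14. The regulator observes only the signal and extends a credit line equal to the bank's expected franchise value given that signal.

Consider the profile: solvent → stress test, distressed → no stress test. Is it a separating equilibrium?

If types separate, stress test earns payment 202 and no stress test earns 122.
Solvent: stress test gives 202 − 110 = 92; no stress test gives 122 − 11 = 111. Would deviate. ✗
Distressed: no stress test gives 122 − 14 = 108; stress test gives 202 − 125 = 77. No deviation. ✓

No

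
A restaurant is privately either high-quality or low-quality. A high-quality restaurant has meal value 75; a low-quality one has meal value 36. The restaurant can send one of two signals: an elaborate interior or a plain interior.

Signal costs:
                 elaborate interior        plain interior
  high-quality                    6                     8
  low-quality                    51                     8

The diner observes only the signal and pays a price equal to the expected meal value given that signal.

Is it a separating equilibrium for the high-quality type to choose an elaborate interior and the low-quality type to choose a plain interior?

If types separate, elaborate interior earns payment 75 and plain interior earns 36.
High-quality: elaborate interior gives 75 − 6 = 69; plain interior gives 36 − 8 = 28. No deviation. ✓
Low-quality: plain interior gives 36 − 8 = 28; elaborate interior gives 75 − 51 = 24. No deviation. ✓
Both incentive constraints hold.

Yes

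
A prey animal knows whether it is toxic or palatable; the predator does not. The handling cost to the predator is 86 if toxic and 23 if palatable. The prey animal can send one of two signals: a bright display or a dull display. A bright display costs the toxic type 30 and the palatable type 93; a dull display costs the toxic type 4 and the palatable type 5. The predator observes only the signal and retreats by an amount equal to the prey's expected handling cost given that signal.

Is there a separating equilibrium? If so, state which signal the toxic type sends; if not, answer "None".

Try toxic → bright display, palatable → dull display:
  Under separation the predator infers type exactly: bright display → toxic (pays 86), dull display → palatable (pays 23).
  Toxic: bright display gives 86 − 30 = 56; dull display gives 23 − 4 = 19. No deviation. ✓
  Palatable: dull display gives 23 − 5 = 18; bright display gives 86 − 93 = -7. No deviation. ✓
Both hold — the toxic type sends bright display.

bright display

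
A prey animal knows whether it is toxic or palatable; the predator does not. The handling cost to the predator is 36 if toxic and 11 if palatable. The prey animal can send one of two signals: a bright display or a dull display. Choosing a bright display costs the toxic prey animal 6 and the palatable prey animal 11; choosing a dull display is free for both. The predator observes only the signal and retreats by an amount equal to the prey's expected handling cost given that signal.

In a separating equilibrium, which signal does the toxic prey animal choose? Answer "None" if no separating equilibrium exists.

None

Try toxic → bright display, palatable → dull display:
  If types separate, bright display earns payment 36 and dull display earns 11.
  Toxic: bright display gives 36 − 6 = 30; dull display gives 11 − 0 = 11. No deviation. ✓
  Palatable: dull display gives 11 − 0 = 11; bright display gives 36 − 11 = 25. Would deviate. ✗
Try toxic → dull display, palatable → bright display:
  If types separate, dull display earns payment 36 and bright display earns 11.
  Toxic: dull display gives 36 − 0 = 36; bright display gives 11 − 6 = 5. No deviation. ✓
  Palatable: bright display gives 11 − 11 = 0; dull display gives 36 − 0 = 36. Would deviate. ✗
Neither assignment is incentive-compatible.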